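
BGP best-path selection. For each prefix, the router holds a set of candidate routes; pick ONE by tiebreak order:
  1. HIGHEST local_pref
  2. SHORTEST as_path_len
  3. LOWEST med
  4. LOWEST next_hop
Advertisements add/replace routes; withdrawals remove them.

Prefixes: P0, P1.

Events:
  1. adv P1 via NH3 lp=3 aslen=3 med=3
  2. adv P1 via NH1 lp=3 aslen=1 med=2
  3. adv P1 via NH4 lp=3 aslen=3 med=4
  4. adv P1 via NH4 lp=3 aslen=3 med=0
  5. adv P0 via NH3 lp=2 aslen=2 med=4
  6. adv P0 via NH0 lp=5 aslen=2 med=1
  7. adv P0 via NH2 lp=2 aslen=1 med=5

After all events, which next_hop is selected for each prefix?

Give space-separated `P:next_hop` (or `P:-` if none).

Op 1: best P0=- P1=NH3
Op 2: best P0=- P1=NH1
Op 3: best P0=- P1=NH1
Op 4: best P0=- P1=NH1
Op 5: best P0=NH3 P1=NH1
Op 6: best P0=NH0 P1=NH1
Op 7: best P0=NH0 P1=NH1

Answer: P0:NH0 P1:NH1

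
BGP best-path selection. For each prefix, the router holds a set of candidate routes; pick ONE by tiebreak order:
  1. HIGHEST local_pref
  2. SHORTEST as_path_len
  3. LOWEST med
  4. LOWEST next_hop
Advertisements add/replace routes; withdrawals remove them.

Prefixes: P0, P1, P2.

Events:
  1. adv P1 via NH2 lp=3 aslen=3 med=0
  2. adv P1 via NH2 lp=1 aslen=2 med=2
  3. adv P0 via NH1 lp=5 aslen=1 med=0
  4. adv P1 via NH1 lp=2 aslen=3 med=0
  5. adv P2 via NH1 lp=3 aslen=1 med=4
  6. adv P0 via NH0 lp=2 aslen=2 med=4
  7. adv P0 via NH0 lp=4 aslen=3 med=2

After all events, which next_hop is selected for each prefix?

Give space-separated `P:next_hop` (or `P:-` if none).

Op 1: best P0=- P1=NH2 P2=-
Op 2: best P0=- P1=NH2 P2=-
Op 3: best P0=NH1 P1=NH2 P2=-
Op 4: best P0=NH1 P1=NH1 P2=-
Op 5: best P0=NH1 P1=NH1 P2=NH1
Op 6: best P0=NH1 P1=NH1 P2=NH1
Op 7: best P0=NH1 P1=NH1 P2=NH1

Answer: P0:NH1 P1:NH1 P2:NH1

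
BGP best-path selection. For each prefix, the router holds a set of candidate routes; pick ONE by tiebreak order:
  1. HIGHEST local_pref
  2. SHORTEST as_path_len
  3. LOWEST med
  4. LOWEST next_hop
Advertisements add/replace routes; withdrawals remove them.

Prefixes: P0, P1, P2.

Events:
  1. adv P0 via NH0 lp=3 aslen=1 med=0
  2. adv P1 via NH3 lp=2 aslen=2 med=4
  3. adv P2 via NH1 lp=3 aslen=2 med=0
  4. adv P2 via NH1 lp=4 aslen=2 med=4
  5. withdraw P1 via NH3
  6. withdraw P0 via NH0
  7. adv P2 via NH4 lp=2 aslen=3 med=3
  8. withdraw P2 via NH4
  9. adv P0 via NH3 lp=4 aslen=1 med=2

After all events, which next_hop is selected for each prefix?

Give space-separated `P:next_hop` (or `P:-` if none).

Answer: P0:NH3 P1:- P2:NH1

Derivation:
Op 1: best P0=NH0 P1=- P2=-
Op 2: best P0=NH0 P1=NH3 P2=-
Op 3: best P0=NH0 P1=NH3 P2=NH1
Op 4: best P0=NH0 P1=NH3 P2=NH1
Op 5: best P0=NH0 P1=- P2=NH1
Op 6: best P0=- P1=- P2=NH1
Op 7: best P0=- P1=- P2=NH1
Op 8: best P0=- P1=- P2=NH1
Op 9: best P0=NH3 P1=- P2=NH1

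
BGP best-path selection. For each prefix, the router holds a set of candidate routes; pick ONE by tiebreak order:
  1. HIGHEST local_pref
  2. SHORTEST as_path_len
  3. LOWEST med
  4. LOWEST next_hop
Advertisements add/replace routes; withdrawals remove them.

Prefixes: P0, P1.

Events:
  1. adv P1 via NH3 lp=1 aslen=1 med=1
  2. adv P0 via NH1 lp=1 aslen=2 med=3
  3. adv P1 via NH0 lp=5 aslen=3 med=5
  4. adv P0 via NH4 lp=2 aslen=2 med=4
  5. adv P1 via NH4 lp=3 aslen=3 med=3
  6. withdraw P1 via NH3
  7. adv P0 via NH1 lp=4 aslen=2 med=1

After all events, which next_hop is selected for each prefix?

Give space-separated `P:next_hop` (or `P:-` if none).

Op 1: best P0=- P1=NH3
Op 2: best P0=NH1 P1=NH3
Op 3: best P0=NH1 P1=NH0
Op 4: best P0=NH4 P1=NH0
Op 5: best P0=NH4 P1=NH0
Op 6: best P0=NH4 P1=NH0
Op 7: best P0=NH1 P1=NH0

Answer: P0:NH1 P1:NH0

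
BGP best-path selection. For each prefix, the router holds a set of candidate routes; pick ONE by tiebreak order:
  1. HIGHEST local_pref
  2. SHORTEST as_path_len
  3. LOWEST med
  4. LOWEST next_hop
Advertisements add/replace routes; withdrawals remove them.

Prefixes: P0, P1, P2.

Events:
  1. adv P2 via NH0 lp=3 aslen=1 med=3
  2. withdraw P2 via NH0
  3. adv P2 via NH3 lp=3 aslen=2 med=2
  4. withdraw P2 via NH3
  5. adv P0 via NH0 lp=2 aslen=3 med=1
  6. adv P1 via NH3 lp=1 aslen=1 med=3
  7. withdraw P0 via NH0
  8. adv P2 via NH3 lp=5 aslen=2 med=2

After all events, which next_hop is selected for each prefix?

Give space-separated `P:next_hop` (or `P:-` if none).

Answer: P0:- P1:NH3 P2:NH3

Derivation:
Op 1: best P0=- P1=- P2=NH0
Op 2: best P0=- P1=- P2=-
Op 3: best P0=- P1=- P2=NH3
Op 4: best P0=- P1=- P2=-
Op 5: best P0=NH0 P1=- P2=-
Op 6: best P0=NH0 P1=NH3 P2=-
Op 7: best P0=- P1=NH3 P2=-
Op 8: best P0=- P1=NH3 P2=NH3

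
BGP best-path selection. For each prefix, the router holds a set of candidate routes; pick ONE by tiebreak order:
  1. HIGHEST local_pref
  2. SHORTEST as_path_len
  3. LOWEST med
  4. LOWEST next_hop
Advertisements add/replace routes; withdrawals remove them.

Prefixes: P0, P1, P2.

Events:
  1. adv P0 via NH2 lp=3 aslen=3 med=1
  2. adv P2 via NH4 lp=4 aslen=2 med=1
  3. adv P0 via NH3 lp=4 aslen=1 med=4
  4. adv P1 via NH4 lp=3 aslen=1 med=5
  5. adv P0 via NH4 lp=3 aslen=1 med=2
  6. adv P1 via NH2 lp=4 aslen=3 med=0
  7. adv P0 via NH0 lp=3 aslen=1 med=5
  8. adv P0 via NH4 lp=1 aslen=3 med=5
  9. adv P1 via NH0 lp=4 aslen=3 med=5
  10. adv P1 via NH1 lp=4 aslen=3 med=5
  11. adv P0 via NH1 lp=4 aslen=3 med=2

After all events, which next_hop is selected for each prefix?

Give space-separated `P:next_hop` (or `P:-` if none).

Answer: P0:NH3 P1:NH2 P2:NH4

Derivation:
Op 1: best P0=NH2 P1=- P2=-
Op 2: best P0=NH2 P1=- P2=NH4
Op 3: best P0=NH3 P1=- P2=NH4
Op 4: best P0=NH3 P1=NH4 P2=NH4
Op 5: best P0=NH3 P1=NH4 P2=NH4
Op 6: best P0=NH3 P1=NH2 P2=NH4
Op 7: best P0=NH3 P1=NH2 P2=NH4
Op 8: best P0=NH3 P1=NH2 P2=NH4
Op 9: best P0=NH3 P1=NH2 P2=NH4
Op 10: best P0=NH3 P1=NH2 P2=NH4
Op 11: best P0=NH3 P1=NH2 P2=NH4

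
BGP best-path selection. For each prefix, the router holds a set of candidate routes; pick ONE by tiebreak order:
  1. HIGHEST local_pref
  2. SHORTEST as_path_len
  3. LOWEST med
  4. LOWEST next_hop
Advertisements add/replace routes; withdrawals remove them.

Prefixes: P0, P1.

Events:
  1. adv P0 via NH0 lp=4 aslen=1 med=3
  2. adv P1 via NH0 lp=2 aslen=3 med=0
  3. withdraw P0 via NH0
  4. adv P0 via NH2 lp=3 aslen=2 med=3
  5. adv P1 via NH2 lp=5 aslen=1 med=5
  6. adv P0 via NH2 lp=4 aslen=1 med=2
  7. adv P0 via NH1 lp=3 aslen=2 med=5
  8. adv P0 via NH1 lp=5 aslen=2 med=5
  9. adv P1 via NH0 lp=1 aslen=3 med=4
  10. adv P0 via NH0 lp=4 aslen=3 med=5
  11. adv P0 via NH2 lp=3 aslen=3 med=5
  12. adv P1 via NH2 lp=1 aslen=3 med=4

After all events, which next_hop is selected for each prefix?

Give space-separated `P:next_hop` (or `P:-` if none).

Op 1: best P0=NH0 P1=-
Op 2: best P0=NH0 P1=NH0
Op 3: best P0=- P1=NH0
Op 4: best P0=NH2 P1=NH0
Op 5: best P0=NH2 P1=NH2
Op 6: best P0=NH2 P1=NH2
Op 7: best P0=NH2 P1=NH2
Op 8: best P0=NH1 P1=NH2
Op 9: best P0=NH1 P1=NH2
Op 10: best P0=NH1 P1=NH2
Op 11: best P0=NH1 P1=NH2
Op 12: best P0=NH1 P1=NH0

Answer: P0:NH1 P1:NH0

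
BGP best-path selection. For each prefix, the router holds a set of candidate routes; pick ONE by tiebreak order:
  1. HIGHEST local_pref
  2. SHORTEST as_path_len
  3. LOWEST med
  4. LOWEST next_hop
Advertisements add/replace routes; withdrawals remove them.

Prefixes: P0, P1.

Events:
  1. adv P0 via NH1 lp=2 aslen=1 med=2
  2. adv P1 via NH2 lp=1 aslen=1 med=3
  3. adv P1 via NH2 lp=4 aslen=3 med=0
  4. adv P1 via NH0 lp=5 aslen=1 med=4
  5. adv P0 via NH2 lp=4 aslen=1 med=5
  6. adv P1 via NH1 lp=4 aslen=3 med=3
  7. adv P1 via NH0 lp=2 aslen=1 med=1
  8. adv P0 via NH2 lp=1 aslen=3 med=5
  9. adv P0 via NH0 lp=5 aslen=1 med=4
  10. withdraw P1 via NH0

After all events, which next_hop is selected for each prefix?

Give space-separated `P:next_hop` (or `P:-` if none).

Answer: P0:NH0 P1:NH2

Derivation:
Op 1: best P0=NH1 P1=-
Op 2: best P0=NH1 P1=NH2
Op 3: best P0=NH1 P1=NH2
Op 4: best P0=NH1 P1=NH0
Op 5: best P0=NH2 P1=NH0
Op 6: best P0=NH2 P1=NH0
Op 7: best P0=NH2 P1=NH2
Op 8: best P0=NH1 P1=NH2
Op 9: best P0=NH0 P1=NH2
Op 10: best P0=NH0 P1=NH2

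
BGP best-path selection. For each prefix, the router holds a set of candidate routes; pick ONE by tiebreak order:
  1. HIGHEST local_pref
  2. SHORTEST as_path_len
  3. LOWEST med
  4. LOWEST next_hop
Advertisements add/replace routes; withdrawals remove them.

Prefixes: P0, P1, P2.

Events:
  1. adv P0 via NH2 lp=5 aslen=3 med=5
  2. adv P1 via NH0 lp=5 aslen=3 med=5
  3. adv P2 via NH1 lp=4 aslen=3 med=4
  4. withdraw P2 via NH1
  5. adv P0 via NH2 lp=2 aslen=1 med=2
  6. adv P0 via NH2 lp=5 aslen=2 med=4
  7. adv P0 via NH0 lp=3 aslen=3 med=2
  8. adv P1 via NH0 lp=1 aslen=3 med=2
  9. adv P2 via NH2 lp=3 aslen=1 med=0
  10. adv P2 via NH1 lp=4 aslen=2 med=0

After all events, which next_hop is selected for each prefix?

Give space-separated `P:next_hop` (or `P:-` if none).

Op 1: best P0=NH2 P1=- P2=-
Op 2: best P0=NH2 P1=NH0 P2=-
Op 3: best P0=NH2 P1=NH0 P2=NH1
Op 4: best P0=NH2 P1=NH0 P2=-
Op 5: best P0=NH2 P1=NH0 P2=-
Op 6: best P0=NH2 P1=NH0 P2=-
Op 7: best P0=NH2 P1=NH0 P2=-
Op 8: best P0=NH2 P1=NH0 P2=-
Op 9: best P0=NH2 P1=NH0 P2=NH2
Op 10: best P0=NH2 P1=NH0 P2=NH1

Answer: P0:NH2 P1:NH0 P2:NH1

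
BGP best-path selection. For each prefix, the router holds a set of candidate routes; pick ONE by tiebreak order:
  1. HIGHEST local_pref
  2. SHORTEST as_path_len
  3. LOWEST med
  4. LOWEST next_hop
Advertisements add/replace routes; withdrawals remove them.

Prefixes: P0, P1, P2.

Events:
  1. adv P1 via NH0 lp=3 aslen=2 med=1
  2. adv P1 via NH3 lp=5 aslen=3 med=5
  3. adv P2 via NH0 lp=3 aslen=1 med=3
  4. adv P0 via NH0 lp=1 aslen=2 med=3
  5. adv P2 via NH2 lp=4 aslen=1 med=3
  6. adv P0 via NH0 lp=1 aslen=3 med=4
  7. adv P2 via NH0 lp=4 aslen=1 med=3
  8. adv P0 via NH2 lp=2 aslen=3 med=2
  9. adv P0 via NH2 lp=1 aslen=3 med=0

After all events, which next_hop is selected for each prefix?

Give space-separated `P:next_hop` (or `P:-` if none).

Op 1: best P0=- P1=NH0 P2=-
Op 2: best P0=- P1=NH3 P2=-
Op 3: best P0=- P1=NH3 P2=NH0
Op 4: best P0=NH0 P1=NH3 P2=NH0
Op 5: best P0=NH0 P1=NH3 P2=NH2
Op 6: best P0=NH0 P1=NH3 P2=NH2
Op 7: best P0=NH0 P1=NH3 P2=NH0
Op 8: best P0=NH2 P1=NH3 P2=NH0
Op 9: best P0=NH2 P1=NH3 P2=NH0

Answer: P0:NH2 P1:NH3 P2:NH0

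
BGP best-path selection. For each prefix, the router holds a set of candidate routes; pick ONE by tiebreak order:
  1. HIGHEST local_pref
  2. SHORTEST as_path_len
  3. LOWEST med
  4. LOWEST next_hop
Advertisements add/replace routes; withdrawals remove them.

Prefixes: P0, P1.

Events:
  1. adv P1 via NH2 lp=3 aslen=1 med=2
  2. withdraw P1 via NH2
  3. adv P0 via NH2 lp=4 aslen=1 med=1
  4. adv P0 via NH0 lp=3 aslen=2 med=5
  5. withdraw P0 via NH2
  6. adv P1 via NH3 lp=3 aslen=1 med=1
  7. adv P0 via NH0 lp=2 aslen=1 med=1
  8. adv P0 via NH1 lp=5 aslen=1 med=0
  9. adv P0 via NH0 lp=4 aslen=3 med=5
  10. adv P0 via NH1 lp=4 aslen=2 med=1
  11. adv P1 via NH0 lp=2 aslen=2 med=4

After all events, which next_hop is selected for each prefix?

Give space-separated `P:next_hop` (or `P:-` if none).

Answer: P0:NH1 P1:NH3

Derivation:
Op 1: best P0=- P1=NH2
Op 2: best P0=- P1=-
Op 3: best P0=NH2 P1=-
Op 4: best P0=NH2 P1=-
Op 5: best P0=NH0 P1=-
Op 6: best P0=NH0 P1=NH3
Op 7: best P0=NH0 P1=NH3
Op 8: best P0=NH1 P1=NH3
Op 9: best P0=NH1 P1=NH3
Op 10: best P0=NH1 P1=NH3
Op 11: best P0=NH1 P1=NH3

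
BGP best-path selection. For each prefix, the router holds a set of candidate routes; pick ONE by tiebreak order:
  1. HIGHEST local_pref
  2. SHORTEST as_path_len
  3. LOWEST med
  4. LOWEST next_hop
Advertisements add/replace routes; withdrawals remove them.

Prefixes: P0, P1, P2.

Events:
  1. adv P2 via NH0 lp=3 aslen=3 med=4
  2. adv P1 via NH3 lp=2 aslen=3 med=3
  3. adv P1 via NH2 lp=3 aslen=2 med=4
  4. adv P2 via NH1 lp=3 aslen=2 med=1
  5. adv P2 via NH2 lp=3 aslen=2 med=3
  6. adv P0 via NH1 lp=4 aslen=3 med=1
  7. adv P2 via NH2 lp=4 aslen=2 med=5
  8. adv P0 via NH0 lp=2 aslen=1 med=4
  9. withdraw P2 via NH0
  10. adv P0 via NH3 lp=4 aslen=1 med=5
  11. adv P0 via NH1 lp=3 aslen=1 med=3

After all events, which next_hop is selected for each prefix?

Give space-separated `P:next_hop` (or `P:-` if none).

Op 1: best P0=- P1=- P2=NH0
Op 2: best P0=- P1=NH3 P2=NH0
Op 3: best P0=- P1=NH2 P2=NH0
Op 4: best P0=- P1=NH2 P2=NH1
Op 5: best P0=- P1=NH2 P2=NH1
Op 6: best P0=NH1 P1=NH2 P2=NH1
Op 7: best P0=NH1 P1=NH2 P2=NH2
Op 8: best P0=NH1 P1=NH2 P2=NH2
Op 9: best P0=NH1 P1=NH2 P2=NH2
Op 10: best P0=NH3 P1=NH2 P2=NH2
Op 11: best P0=NH3 P1=NH2 P2=NH2

Answer: P0:NH3 P1:NH2 P2:NH2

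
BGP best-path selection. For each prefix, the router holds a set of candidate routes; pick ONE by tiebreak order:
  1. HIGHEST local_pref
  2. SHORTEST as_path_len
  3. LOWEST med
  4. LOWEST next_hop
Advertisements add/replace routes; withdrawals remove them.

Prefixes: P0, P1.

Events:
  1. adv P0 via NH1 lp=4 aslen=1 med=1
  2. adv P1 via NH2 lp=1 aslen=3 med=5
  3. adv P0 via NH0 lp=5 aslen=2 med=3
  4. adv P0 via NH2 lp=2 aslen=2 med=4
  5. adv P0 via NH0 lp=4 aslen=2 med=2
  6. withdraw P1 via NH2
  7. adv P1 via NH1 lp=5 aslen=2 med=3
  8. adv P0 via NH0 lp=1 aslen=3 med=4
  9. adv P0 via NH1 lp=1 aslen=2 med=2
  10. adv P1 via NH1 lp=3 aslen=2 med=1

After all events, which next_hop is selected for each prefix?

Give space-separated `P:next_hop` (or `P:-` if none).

Answer: P0:NH2 P1:NH1

Derivation:
Op 1: best P0=NH1 P1=-
Op 2: best P0=NH1 P1=NH2
Op 3: best P0=NH0 P1=NH2
Op 4: best P0=NH0 P1=NH2
Op 5: best P0=NH1 P1=NH2
Op 6: best P0=NH1 P1=-
Op 7: best P0=NH1 P1=NH1
Op 8: best P0=NH1 P1=NH1
Op 9: best P0=NH2 P1=NH1
Op 10: best P0=NH2 P1=NH1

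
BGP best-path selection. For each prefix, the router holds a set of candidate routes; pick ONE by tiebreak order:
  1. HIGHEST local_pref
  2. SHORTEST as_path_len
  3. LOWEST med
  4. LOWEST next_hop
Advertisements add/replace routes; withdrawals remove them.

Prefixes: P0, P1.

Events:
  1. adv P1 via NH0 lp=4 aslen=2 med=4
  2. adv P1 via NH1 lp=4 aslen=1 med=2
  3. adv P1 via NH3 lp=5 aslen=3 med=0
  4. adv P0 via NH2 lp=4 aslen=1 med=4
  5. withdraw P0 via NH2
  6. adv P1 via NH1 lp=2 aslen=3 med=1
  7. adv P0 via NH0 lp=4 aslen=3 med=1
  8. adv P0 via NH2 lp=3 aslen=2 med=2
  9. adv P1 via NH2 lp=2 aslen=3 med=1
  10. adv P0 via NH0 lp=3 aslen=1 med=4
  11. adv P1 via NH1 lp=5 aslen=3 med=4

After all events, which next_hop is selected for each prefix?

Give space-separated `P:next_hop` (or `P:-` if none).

Op 1: best P0=- P1=NH0
Op 2: best P0=- P1=NH1
Op 3: best P0=- P1=NH3
Op 4: best P0=NH2 P1=NH3
Op 5: best P0=- P1=NH3
Op 6: best P0=- P1=NH3
Op 7: best P0=NH0 P1=NH3
Op 8: best P0=NH0 P1=NH3
Op 9: best P0=NH0 P1=NH3
Op 10: best P0=NH0 P1=NH3
Op 11: best P0=NH0 P1=NH3

Answer: P0:NH0 P1:NH3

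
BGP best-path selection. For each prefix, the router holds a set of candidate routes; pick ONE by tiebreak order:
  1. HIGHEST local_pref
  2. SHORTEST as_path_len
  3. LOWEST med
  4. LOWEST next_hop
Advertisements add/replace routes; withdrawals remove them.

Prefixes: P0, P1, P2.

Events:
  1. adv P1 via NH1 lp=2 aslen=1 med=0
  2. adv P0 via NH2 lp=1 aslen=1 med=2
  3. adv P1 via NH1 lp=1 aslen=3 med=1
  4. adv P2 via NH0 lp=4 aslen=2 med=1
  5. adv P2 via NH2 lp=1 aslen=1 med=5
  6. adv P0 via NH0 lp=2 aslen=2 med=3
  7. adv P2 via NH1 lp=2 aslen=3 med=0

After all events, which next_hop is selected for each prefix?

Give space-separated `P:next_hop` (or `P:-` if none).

Op 1: best P0=- P1=NH1 P2=-
Op 2: best P0=NH2 P1=NH1 P2=-
Op 3: best P0=NH2 P1=NH1 P2=-
Op 4: best P0=NH2 P1=NH1 P2=NH0
Op 5: best P0=NH2 P1=NH1 P2=NH0
Op 6: best P0=NH0 P1=NH1 P2=NH0
Op 7: best P0=NH0 P1=NH1 P2=NH0

Answer: P0:NH0 P1:NH1 P2:NH0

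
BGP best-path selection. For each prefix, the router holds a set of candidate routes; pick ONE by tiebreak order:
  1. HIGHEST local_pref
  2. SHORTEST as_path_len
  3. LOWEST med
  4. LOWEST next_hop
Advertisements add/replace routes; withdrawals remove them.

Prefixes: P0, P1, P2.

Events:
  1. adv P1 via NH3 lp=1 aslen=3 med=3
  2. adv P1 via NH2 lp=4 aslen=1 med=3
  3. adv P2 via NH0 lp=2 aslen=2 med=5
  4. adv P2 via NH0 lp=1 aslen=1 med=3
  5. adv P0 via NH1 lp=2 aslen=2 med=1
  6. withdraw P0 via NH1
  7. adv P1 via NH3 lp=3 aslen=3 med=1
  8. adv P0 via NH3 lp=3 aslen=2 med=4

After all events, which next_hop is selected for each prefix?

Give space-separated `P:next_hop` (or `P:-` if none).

Answer: P0:NH3 P1:NH2 P2:NH0

Derivation:
Op 1: best P0=- P1=NH3 P2=-
Op 2: best P0=- P1=NH2 P2=-
Op 3: best P0=- P1=NH2 P2=NH0
Op 4: best P0=- P1=NH2 P2=NH0
Op 5: best P0=NH1 P1=NH2 P2=NH0
Op 6: best P0=- P1=NH2 P2=NH0
Op 7: best P0=- P1=NH2 P2=NH0
Op 8: best P0=NH3 P1=NH2 P2=NH0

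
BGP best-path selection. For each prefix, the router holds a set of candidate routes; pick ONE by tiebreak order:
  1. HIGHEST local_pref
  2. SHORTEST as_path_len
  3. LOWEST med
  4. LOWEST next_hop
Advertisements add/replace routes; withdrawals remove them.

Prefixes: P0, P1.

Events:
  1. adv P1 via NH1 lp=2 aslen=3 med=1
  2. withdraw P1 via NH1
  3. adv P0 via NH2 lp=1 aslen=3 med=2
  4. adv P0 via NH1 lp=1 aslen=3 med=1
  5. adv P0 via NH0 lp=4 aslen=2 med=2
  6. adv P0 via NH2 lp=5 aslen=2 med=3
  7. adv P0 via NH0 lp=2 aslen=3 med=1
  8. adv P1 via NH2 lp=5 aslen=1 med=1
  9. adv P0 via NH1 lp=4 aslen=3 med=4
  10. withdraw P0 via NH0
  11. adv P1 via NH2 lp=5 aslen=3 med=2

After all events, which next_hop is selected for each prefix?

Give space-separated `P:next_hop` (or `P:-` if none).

Answer: P0:NH2 P1:NH2

Derivation:
Op 1: best P0=- P1=NH1
Op 2: best P0=- P1=-
Op 3: best P0=NH2 P1=-
Op 4: best P0=NH1 P1=-
Op 5: best P0=NH0 P1=-
Op 6: best P0=NH2 P1=-
Op 7: best P0=NH2 P1=-
Op 8: best P0=NH2 P1=NH2
Op 9: best P0=NH2 P1=NH2
Op 10: best P0=NH2 P1=NH2
Op 11: best P0=NH2 P1=NH2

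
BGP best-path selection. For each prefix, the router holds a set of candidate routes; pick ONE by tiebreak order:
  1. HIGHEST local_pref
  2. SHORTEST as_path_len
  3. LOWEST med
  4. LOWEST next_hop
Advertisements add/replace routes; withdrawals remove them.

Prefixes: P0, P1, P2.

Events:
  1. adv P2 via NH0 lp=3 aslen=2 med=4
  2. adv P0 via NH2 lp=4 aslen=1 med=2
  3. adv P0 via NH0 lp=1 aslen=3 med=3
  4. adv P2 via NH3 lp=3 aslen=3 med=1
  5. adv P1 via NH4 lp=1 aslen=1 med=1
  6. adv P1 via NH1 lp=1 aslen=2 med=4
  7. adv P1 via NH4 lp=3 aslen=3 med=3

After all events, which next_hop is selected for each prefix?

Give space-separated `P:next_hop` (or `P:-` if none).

Op 1: best P0=- P1=- P2=NH0
Op 2: best P0=NH2 P1=- P2=NH0
Op 3: best P0=NH2 P1=- P2=NH0
Op 4: best P0=NH2 P1=- P2=NH0
Op 5: best P0=NH2 P1=NH4 P2=NH0
Op 6: best P0=NH2 P1=NH4 P2=NH0
Op 7: best P0=NH2 P1=NH4 P2=NH0

Answer: P0:NH2 P1:NH4 P2:NH0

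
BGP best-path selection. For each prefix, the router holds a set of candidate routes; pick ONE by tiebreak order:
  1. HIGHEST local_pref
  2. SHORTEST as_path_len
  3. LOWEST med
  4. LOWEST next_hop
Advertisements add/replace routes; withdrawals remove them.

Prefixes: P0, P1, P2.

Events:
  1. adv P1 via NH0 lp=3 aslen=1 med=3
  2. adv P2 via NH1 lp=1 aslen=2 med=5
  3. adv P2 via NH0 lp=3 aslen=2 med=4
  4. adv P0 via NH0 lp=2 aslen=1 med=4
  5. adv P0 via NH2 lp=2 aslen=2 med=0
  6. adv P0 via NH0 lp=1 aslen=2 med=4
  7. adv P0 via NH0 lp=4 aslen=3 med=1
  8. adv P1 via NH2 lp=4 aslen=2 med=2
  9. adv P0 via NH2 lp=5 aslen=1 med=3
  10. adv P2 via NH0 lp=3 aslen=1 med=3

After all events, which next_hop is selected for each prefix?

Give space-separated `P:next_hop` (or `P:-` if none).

Op 1: best P0=- P1=NH0 P2=-
Op 2: best P0=- P1=NH0 P2=NH1
Op 3: best P0=- P1=NH0 P2=NH0
Op 4: best P0=NH0 P1=NH0 P2=NH0
Op 5: best P0=NH0 P1=NH0 P2=NH0
Op 6: best P0=NH2 P1=NH0 P2=NH0
Op 7: best P0=NH0 P1=NH0 P2=NH0
Op 8: best P0=NH0 P1=NH2 P2=NH0
Op 9: best P0=NH2 P1=NH2 P2=NH0
Op 10: best P0=NH2 P1=NH2 P2=NH0

Answer: P0:NH2 P1:NH2 P2:NH0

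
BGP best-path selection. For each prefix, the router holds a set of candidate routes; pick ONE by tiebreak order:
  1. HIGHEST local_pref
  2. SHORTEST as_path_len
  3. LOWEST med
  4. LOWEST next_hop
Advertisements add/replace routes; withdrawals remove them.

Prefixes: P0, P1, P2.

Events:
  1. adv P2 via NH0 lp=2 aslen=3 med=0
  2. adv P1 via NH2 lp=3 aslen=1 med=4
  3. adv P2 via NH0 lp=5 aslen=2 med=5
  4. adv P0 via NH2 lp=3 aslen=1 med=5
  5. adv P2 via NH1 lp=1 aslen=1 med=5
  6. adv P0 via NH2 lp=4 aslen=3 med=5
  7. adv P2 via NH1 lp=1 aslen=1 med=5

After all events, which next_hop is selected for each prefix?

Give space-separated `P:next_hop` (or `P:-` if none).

Op 1: best P0=- P1=- P2=NH0
Op 2: best P0=- P1=NH2 P2=NH0
Op 3: best P0=- P1=NH2 P2=NH0
Op 4: best P0=NH2 P1=NH2 P2=NH0
Op 5: best P0=NH2 P1=NH2 P2=NH0
Op 6: best P0=NH2 P1=NH2 P2=NH0
Op 7: best P0=NH2 P1=NH2 P2=NH0

Answer: P0:NH2 P1:NH2 P2:NH0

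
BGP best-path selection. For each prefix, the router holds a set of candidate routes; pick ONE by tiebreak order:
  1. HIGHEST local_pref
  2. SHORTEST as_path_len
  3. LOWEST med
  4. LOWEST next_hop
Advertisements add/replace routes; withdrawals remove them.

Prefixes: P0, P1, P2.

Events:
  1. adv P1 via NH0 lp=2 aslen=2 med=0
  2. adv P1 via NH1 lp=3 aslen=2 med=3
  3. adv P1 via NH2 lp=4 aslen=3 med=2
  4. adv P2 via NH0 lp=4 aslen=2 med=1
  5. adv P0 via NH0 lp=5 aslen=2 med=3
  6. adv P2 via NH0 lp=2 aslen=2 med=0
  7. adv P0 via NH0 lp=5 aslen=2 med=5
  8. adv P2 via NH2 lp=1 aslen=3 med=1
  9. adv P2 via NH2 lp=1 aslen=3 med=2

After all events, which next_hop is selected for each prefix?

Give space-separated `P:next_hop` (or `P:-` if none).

Op 1: best P0=- P1=NH0 P2=-
Op 2: best P0=- P1=NH1 P2=-
Op 3: best P0=- P1=NH2 P2=-
Op 4: best P0=- P1=NH2 P2=NH0
Op 5: best P0=NH0 P1=NH2 P2=NH0
Op 6: best P0=NH0 P1=NH2 P2=NH0
Op 7: best P0=NH0 P1=NH2 P2=NH0
Op 8: best P0=NH0 P1=NH2 P2=NH0
Op 9: best P0=NH0 P1=NH2 P2=NH0

Answer: P0:NH0 P1:NH2 P2:NH0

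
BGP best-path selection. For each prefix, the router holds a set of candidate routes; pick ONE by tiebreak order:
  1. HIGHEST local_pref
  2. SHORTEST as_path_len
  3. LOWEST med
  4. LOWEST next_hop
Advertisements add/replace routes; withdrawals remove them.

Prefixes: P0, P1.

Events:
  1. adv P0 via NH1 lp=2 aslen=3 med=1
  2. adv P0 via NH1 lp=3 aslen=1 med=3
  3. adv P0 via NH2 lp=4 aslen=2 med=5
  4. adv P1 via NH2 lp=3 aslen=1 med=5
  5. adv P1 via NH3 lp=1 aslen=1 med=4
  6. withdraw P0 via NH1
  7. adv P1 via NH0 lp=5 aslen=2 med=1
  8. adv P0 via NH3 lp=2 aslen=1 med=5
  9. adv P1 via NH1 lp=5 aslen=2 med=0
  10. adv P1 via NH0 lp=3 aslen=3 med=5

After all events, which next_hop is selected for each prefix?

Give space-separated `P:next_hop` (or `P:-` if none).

Op 1: best P0=NH1 P1=-
Op 2: best P0=NH1 P1=-
Op 3: best P0=NH2 P1=-
Op 4: best P0=NH2 P1=NH2
Op 5: best P0=NH2 P1=NH2
Op 6: best P0=NH2 P1=NH2
Op 7: best P0=NH2 P1=NH0
Op 8: best P0=NH2 P1=NH0
Op 9: best P0=NH2 P1=NH1
Op 10: best P0=NH2 P1=NH1

Answer: P0:NH2 P1:NH1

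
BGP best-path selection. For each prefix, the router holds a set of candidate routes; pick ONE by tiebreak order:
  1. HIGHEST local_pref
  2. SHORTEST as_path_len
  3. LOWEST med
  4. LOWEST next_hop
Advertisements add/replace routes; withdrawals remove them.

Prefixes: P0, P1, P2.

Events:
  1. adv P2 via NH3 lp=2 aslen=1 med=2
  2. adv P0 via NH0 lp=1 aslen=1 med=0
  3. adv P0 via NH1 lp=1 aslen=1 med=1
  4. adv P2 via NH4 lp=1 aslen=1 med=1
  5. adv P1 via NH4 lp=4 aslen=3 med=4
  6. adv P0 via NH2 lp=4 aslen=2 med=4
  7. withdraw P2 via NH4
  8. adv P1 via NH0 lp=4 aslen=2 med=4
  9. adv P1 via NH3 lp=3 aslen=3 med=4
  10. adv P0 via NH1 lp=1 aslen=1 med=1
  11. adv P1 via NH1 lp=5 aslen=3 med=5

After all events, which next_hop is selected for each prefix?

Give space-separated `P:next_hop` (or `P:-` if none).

Op 1: best P0=- P1=- P2=NH3
Op 2: best P0=NH0 P1=- P2=NH3
Op 3: best P0=NH0 P1=- P2=NH3
Op 4: best P0=NH0 P1=- P2=NH3
Op 5: best P0=NH0 P1=NH4 P2=NH3
Op 6: best P0=NH2 P1=NH4 P2=NH3
Op 7: best P0=NH2 P1=NH4 P2=NH3
Op 8: best P0=NH2 P1=NH0 P2=NH3
Op 9: best P0=NH2 P1=NH0 P2=NH3
Op 10: best P0=NH2 P1=NH0 P2=NH3
Op 11: best P0=NH2 P1=NH1 P2=NH3

Answer: P0:NH2 P1:NH1 P2:NH3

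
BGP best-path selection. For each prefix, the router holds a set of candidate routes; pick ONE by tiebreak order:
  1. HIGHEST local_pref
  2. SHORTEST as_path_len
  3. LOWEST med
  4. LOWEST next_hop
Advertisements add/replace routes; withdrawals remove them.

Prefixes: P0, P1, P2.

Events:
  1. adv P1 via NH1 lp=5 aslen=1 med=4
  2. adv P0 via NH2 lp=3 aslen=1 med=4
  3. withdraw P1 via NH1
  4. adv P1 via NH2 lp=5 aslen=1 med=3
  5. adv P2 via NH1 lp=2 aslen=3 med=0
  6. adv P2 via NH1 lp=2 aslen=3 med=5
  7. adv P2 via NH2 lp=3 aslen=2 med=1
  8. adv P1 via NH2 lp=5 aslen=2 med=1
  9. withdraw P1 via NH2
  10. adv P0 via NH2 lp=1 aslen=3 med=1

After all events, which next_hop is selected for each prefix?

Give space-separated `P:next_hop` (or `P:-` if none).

Answer: P0:NH2 P1:- P2:NH2

Derivation:
Op 1: best P0=- P1=NH1 P2=-
Op 2: best P0=NH2 P1=NH1 P2=-
Op 3: best P0=NH2 P1=- P2=-
Op 4: best P0=NH2 P1=NH2 P2=-
Op 5: best P0=NH2 P1=NH2 P2=NH1
Op 6: best P0=NH2 P1=NH2 P2=NH1
Op 7: best P0=NH2 P1=NH2 P2=NH2
Op 8: best P0=NH2 P1=NH2 P2=NH2
Op 9: best P0=NH2 P1=- P2=NH2
Op 10: best P0=NH2 P1=- P2=NH2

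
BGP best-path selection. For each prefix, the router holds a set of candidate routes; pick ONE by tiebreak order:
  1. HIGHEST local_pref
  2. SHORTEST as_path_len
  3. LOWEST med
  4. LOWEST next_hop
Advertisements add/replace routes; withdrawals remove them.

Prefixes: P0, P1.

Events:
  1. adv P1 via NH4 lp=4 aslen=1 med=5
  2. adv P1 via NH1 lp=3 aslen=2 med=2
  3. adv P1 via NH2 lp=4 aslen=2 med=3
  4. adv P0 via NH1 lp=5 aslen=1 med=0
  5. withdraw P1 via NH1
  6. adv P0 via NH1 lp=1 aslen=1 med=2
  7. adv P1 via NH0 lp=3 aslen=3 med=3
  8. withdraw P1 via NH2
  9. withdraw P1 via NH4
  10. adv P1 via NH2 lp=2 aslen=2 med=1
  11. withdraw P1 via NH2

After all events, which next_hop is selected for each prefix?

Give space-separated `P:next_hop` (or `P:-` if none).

Op 1: best P0=- P1=NH4
Op 2: best P0=- P1=NH4
Op 3: best P0=- P1=NH4
Op 4: best P0=NH1 P1=NH4
Op 5: best P0=NH1 P1=NH4
Op 6: best P0=NH1 P1=NH4
Op 7: best P0=NH1 P1=NH4
Op 8: best P0=NH1 P1=NH4
Op 9: best P0=NH1 P1=NH0
Op 10: best P0=NH1 P1=NH0
Op 11: best P0=NH1 P1=NH0

Answer: P0:NH1 P1:NH0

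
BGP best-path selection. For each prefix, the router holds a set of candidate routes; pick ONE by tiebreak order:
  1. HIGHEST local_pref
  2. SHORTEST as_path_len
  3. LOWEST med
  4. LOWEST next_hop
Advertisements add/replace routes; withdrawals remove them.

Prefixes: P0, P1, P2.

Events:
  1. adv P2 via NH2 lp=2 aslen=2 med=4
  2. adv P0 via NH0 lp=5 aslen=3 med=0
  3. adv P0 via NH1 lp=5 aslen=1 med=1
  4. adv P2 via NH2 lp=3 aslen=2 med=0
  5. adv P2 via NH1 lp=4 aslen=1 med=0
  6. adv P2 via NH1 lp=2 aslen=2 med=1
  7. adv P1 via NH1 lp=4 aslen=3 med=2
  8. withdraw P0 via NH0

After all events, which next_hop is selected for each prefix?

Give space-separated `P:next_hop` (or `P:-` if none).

Answer: P0:NH1 P1:NH1 P2:NH2

Derivation:
Op 1: best P0=- P1=- P2=NH2
Op 2: best P0=NH0 P1=- P2=NH2
Op 3: best P0=NH1 P1=- P2=NH2
Op 4: best P0=NH1 P1=- P2=NH2
Op 5: best P0=NH1 P1=- P2=NH1
Op 6: best P0=NH1 P1=- P2=NH2
Op 7: best P0=NH1 P1=NH1 P2=NH2
Op 8: best P0=NH1 P1=NH1 P2=NH2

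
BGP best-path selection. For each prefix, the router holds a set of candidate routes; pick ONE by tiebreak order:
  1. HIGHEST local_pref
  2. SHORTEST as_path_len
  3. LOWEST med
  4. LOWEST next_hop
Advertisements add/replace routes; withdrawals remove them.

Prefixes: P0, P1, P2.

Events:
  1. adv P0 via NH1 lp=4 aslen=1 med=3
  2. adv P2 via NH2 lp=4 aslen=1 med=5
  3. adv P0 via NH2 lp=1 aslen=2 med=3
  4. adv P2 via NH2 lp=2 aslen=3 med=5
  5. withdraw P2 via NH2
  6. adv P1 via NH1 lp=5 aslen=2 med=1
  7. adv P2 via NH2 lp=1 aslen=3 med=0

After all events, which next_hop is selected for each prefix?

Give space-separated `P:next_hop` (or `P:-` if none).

Answer: P0:NH1 P1:NH1 P2:NH2

Derivation:
Op 1: best P0=NH1 P1=- P2=-
Op 2: best P0=NH1 P1=- P2=NH2
Op 3: best P0=NH1 P1=- P2=NH2
Op 4: best P0=NH1 P1=- P2=NH2
Op 5: best P0=NH1 P1=- P2=-
Op 6: best P0=NH1 P1=NH1 P2=-
Op 7: best P0=NH1 P1=NH1 P2=NH2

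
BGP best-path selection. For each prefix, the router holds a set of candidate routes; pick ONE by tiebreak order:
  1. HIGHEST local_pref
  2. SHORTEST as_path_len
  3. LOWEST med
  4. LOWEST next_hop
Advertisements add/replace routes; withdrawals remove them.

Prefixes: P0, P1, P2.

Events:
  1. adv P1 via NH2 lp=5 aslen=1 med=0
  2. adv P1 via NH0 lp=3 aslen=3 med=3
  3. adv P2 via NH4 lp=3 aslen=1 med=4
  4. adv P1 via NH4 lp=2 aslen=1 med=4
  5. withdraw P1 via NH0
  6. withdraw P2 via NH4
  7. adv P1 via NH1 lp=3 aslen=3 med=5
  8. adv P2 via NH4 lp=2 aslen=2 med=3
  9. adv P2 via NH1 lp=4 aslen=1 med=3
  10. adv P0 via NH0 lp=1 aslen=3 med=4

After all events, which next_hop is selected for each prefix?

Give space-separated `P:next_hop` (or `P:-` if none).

Answer: P0:NH0 P1:NH2 P2:NH1

Derivation:
Op 1: best P0=- P1=NH2 P2=-
Op 2: best P0=- P1=NH2 P2=-
Op 3: best P0=- P1=NH2 P2=NH4
Op 4: best P0=- P1=NH2 P2=NH4
Op 5: best P0=- P1=NH2 P2=NH4
Op 6: best P0=- P1=NH2 P2=-
Op 7: best P0=- P1=NH2 P2=-
Op 8: best P0=- P1=NH2 P2=NH4
Op 9: best P0=- P1=NH2 P2=NH1
Op 10: best P0=NH0 P1=NH2 P2=NH1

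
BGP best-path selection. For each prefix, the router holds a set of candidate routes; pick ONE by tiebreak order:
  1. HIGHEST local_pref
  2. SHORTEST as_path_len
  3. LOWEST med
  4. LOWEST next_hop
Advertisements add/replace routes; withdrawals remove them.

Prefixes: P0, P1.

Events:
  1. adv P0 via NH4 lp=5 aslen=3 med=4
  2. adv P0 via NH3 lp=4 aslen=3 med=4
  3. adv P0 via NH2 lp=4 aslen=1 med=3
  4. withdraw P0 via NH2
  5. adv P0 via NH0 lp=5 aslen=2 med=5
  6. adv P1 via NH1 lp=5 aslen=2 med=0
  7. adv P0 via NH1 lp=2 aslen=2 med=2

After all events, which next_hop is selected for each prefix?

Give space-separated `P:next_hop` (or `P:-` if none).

Answer: P0:NH0 P1:NH1

Derivation:
Op 1: best P0=NH4 P1=-
Op 2: best P0=NH4 P1=-
Op 3: best P0=NH4 P1=-
Op 4: best P0=NH4 P1=-
Op 5: best P0=NH0 P1=-
Op 6: best P0=NH0 P1=NH1
Op 7: best P0=NH0 P1=NH1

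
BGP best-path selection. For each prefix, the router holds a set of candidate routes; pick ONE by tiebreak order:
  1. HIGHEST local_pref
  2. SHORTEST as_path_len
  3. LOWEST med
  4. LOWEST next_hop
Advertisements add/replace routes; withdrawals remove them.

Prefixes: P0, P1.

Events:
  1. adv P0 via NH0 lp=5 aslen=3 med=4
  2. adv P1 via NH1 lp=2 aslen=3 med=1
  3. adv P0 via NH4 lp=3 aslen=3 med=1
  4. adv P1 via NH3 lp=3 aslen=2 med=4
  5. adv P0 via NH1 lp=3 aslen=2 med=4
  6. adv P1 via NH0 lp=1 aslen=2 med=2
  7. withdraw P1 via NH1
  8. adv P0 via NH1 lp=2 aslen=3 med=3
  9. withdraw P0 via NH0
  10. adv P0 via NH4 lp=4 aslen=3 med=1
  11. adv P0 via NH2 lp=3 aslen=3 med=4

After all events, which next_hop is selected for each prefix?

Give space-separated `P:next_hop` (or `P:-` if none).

Answer: P0:NH4 P1:NH3

Derivation:
Op 1: best P0=NH0 P1=-
Op 2: best P0=NH0 P1=NH1
Op 3: best P0=NH0 P1=NH1
Op 4: best P0=NH0 P1=NH3
Op 5: best P0=NH0 P1=NH3
Op 6: best P0=NH0 P1=NH3
Op 7: best P0=NH0 P1=NH3
Op 8: best P0=NH0 P1=NH3
Op 9: best P0=NH4 P1=NH3
Op 10: best P0=NH4 P1=NH3
Op 11: best P0=NH4 P1=NH3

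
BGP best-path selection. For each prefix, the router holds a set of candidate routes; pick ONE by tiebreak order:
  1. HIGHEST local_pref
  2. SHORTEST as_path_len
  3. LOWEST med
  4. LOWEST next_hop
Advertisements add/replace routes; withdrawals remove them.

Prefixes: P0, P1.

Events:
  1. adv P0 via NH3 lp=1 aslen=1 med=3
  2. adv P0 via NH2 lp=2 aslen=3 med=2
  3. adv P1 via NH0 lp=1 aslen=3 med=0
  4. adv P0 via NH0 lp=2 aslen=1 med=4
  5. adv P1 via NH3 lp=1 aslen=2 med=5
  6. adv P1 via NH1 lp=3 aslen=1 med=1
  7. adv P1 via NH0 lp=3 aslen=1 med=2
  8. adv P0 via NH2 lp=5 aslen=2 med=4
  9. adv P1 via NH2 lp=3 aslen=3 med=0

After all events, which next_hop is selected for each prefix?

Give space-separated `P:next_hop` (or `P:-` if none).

Op 1: best P0=NH3 P1=-
Op 2: best P0=NH2 P1=-
Op 3: best P0=NH2 P1=NH0
Op 4: best P0=NH0 P1=NH0
Op 5: best P0=NH0 P1=NH3
Op 6: best P0=NH0 P1=NH1
Op 7: best P0=NH0 P1=NH1
Op 8: best P0=NH2 P1=NH1
Op 9: best P0=NH2 P1=NH1

Answer: P0:NH2 P1:NH1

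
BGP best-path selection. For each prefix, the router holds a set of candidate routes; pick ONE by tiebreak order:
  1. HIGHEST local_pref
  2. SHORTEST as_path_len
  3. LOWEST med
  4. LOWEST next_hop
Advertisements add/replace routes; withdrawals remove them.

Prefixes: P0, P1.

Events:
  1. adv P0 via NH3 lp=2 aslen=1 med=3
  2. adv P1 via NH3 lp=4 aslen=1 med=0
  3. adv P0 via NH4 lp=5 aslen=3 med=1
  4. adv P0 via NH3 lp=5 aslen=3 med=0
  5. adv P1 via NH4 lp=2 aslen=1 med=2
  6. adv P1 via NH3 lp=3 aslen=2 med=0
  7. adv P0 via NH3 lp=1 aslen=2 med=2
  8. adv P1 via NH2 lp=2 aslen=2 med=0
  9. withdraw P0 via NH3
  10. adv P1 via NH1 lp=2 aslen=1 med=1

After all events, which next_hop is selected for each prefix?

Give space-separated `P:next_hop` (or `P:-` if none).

Op 1: best P0=NH3 P1=-
Op 2: best P0=NH3 P1=NH3
Op 3: best P0=NH4 P1=NH3
Op 4: best P0=NH3 P1=NH3
Op 5: best P0=NH3 P1=NH3
Op 6: best P0=NH3 P1=NH3
Op 7: best P0=NH4 P1=NH3
Op 8: best P0=NH4 P1=NH3
Op 9: best P0=NH4 P1=NH3
Op 10: best P0=NH4 P1=NH3

Answer: P0:NH4 P1:NH3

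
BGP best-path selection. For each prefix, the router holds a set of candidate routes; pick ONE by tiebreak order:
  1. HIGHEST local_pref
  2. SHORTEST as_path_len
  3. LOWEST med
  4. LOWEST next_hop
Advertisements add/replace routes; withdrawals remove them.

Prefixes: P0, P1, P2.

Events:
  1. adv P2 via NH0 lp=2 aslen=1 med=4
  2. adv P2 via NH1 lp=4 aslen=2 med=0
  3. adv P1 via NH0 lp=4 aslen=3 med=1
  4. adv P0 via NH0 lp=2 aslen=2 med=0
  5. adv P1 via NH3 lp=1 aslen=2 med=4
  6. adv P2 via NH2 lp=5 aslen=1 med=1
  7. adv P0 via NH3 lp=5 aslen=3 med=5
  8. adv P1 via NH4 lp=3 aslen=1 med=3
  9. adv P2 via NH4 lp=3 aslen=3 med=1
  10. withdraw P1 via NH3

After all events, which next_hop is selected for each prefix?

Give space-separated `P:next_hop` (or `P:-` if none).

Op 1: best P0=- P1=- P2=NH0
Op 2: best P0=- P1=- P2=NH1
Op 3: best P0=- P1=NH0 P2=NH1
Op 4: best P0=NH0 P1=NH0 P2=NH1
Op 5: best P0=NH0 P1=NH0 P2=NH1
Op 6: best P0=NH0 P1=NH0 P2=NH2
Op 7: best P0=NH3 P1=NH0 P2=NH2
Op 8: best P0=NH3 P1=NH0 P2=NH2
Op 9: best P0=NH3 P1=NH0 P2=NH2
Op 10: best P0=NH3 P1=NH0 P2=NH2

Answer: P0:NH3 P1:NH0 P2:NH2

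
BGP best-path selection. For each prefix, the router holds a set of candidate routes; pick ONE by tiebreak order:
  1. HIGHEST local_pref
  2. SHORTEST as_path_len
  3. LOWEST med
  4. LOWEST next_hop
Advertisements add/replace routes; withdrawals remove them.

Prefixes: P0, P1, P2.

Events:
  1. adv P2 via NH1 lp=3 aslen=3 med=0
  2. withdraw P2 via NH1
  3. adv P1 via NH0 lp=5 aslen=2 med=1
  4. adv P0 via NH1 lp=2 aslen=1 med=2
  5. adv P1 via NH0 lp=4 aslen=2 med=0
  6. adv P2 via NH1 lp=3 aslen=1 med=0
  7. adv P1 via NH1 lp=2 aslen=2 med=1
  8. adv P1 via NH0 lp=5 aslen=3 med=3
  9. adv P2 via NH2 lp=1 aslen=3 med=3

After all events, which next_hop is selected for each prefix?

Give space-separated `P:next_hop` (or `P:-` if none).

Answer: P0:NH1 P1:NH0 P2:NH1

Derivation:
Op 1: best P0=- P1=- P2=NH1
Op 2: best P0=- P1=- P2=-
Op 3: best P0=- P1=NH0 P2=-
Op 4: best P0=NH1 P1=NH0 P2=-
Op 5: best P0=NH1 P1=NH0 P2=-
Op 6: best P0=NH1 P1=NH0 P2=NH1
Op 7: best P0=NH1 P1=NH0 P2=NH1
Op 8: best P0=NH1 P1=NH0 P2=NH1
Op 9: best P0=NH1 P1=NH0 P2=NH1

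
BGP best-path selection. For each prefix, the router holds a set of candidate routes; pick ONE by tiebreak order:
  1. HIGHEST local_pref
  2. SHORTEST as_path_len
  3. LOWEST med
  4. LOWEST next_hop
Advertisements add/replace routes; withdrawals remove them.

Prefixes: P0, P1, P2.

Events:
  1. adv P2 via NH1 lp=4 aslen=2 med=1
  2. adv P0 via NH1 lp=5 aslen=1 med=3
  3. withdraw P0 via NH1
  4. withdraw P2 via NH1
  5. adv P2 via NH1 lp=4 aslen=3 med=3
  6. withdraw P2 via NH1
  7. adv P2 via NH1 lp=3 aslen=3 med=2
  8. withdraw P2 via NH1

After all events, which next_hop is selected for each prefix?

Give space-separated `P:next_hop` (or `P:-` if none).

Answer: P0:- P1:- P2:-

Derivation:
Op 1: best P0=- P1=- P2=NH1
Op 2: best P0=NH1 P1=- P2=NH1
Op 3: best P0=- P1=- P2=NH1
Op 4: best P0=- P1=- P2=-
Op 5: best P0=- P1=- P2=NH1
Op 6: best P0=- P1=- P2=-
Op 7: best P0=- P1=- P2=NH1
Op 8: best P0=- P1=- P2=-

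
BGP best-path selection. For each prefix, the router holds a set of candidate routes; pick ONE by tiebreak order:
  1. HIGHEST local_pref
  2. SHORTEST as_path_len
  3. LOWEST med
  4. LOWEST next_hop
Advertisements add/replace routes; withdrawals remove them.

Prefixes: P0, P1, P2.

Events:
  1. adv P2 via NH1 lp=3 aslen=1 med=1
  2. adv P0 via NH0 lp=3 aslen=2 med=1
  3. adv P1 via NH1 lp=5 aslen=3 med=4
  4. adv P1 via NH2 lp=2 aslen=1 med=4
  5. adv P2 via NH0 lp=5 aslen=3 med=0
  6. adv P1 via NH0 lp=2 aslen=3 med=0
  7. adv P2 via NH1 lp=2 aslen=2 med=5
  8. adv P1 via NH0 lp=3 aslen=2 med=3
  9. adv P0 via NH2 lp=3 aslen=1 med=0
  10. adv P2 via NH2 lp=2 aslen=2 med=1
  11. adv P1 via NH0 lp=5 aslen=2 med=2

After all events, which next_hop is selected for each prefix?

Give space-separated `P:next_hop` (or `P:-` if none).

Answer: P0:NH2 P1:NH0 P2:NH0

Derivation:
Op 1: best P0=- P1=- P2=NH1
Op 2: best P0=NH0 P1=- P2=NH1
Op 3: best P0=NH0 P1=NH1 P2=NH1
Op 4: best P0=NH0 P1=NH1 P2=NH1
Op 5: best P0=NH0 P1=NH1 P2=NH0
Op 6: best P0=NH0 P1=NH1 P2=NH0
Op 7: best P0=NH0 P1=NH1 P2=NH0
Op 8: best P0=NH0 P1=NH1 P2=NH0
Op 9: best P0=NH2 P1=NH1 P2=NH0
Op 10: best P0=NH2 P1=NH1 P2=NH0
Op 11: best P0=NH2 P1=NH0 P2=NH0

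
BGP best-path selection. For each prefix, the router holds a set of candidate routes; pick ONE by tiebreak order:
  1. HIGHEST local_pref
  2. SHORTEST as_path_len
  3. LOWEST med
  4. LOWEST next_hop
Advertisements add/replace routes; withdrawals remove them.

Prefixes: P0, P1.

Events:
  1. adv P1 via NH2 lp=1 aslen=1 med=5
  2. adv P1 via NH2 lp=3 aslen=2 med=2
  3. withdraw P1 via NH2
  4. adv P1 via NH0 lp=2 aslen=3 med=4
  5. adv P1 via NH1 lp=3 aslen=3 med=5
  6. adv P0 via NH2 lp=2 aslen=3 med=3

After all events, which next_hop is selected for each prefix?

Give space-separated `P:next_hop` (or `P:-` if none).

Answer: P0:NH2 P1:NH1

Derivation:
Op 1: best P0=- P1=NH2
Op 2: best P0=- P1=NH2
Op 3: best P0=- P1=-
Op 4: best P0=- P1=NH0
Op 5: best P0=- P1=NH1
Op 6: best P0=NH2 P1=NH1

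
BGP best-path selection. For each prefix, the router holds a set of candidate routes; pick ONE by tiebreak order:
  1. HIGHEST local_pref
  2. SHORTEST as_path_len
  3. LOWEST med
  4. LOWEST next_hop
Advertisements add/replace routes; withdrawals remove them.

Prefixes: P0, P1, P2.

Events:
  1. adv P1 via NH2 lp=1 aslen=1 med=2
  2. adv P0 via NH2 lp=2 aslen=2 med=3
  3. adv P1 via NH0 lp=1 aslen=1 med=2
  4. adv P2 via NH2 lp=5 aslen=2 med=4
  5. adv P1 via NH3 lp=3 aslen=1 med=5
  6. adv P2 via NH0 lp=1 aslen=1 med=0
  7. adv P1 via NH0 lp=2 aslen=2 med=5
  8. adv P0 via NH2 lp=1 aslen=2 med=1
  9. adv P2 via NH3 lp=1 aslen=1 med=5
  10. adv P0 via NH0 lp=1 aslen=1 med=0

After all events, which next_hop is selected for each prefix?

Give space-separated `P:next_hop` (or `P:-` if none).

Answer: P0:NH0 P1:NH3 P2:NH2

Derivation:
Op 1: best P0=- P1=NH2 P2=-
Op 2: best P0=NH2 P1=NH2 P2=-
Op 3: best P0=NH2 P1=NH0 P2=-
Op 4: best P0=NH2 P1=NH0 P2=NH2
Op 5: best P0=NH2 P1=NH3 P2=NH2
Op 6: best P0=NH2 P1=NH3 P2=NH2
Op 7: best P0=NH2 P1=NH3 P2=NH2
Op 8: best P0=NH2 P1=NH3 P2=NH2
Op 9: best P0=NH2 P1=NH3 P2=NH2
Op 10: best P0=NH0 P1=NH3 P2=NH2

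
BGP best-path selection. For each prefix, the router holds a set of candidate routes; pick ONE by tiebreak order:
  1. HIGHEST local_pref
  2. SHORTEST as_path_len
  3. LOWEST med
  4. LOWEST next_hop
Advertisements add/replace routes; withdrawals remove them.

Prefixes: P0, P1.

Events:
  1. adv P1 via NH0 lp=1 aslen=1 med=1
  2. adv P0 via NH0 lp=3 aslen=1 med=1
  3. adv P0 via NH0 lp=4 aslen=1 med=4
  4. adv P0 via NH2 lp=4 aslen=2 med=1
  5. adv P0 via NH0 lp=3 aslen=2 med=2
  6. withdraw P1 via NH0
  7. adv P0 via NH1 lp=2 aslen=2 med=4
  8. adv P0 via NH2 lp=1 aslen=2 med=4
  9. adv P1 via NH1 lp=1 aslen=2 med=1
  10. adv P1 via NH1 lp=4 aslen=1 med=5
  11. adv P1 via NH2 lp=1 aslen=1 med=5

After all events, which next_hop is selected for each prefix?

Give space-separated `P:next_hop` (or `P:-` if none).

Answer: P0:NH0 P1:NH1

Derivation:
Op 1: best P0=- P1=NH0
Op 2: best P0=NH0 P1=NH0
Op 3: best P0=NH0 P1=NH0
Op 4: best P0=NH0 P1=NH0
Op 5: best P0=NH2 P1=NH0
Op 6: best P0=NH2 P1=-
Op 7: best P0=NH2 P1=-
Op 8: best P0=NH0 P1=-
Op 9: best P0=NH0 P1=NH1
Op 10: best P0=NH0 P1=NH1
Op 11: best P0=NH0 P1=NH1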